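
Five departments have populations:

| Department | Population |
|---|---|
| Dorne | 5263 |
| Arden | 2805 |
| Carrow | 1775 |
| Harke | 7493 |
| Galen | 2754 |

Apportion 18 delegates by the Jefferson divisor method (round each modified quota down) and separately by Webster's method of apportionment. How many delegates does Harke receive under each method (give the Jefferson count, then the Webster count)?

8 and 7

Jefferson: Dorne 5, Arden 2, Carrow 1, Harke 8, Galen 2.
Webster: Dorne 5, Arden 2, Carrow 2, Harke 7, Galen 2.
Harke gets 8 under Jefferson and 7 under Webster.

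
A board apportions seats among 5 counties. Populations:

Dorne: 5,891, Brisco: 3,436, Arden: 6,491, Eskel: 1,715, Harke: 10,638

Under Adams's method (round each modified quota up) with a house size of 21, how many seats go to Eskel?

2

Standard divisor 28171/21 ≈ 1341.476; standard quotas: Dorne 4.391, Brisco 2.561, Arden 4.839, Eskel 1.278, Harke 7.930.
Rounding up gives 5, 3, 5, 2, 8 = 23 seats, so the divisor must be adjusted.
With modified divisor 1600: modified quotas Dorne 3.682, Brisco 2.147, Arden 4.057, Eskel 1.072, Harke 6.649.
Rounding up: Dorne 4, Brisco 3, Arden 5, Eskel 2, Harke 7 (total 21).
Eskel receives 2.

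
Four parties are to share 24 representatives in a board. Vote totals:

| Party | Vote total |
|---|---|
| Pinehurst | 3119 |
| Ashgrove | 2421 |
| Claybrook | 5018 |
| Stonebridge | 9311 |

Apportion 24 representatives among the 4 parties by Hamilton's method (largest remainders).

Pinehurst 4; Ashgrove 3; Claybrook 6; Stonebridge 11

Standard divisor: 19869 ÷ 24 ≈ 827.875.
Standard quotas: Pinehurst 3.7675, Ashgrove 2.9244, Claybrook 6.0613, Stonebridge 11.2469.
Lower quotas: Pinehurst 3, Ashgrove 2, Claybrook 6, Stonebridge 11 (sum 22, leaving 2 seats).
Remainders in descending order: Ashgrove 0.9244, Pinehurst 0.7675, Stonebridge 0.2469, Claybrook 0.0613.
The surplus seats go to Ashgrove, Pinehurst.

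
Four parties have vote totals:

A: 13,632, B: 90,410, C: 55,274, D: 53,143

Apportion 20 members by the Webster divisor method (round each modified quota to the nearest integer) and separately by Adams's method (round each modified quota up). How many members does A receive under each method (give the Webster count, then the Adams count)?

1 and 2

Webster: A 1, B 9, C 5, D 5.
Adams: A 2, B 8, C 5, D 5.
A gets 1 under Webster and 2 under Adams.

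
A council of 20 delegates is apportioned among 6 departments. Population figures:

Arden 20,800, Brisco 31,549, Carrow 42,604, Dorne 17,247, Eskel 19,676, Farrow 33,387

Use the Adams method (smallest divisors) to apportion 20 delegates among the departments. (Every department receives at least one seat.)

Arden 3; Brisco 4; Carrow 5; Dorne 2; Eskel 2; Farrow 4

Standard divisor 165263/20 ≈ 8263.15; standard quotas: Arden 2.517, Brisco 3.818, Carrow 5.156, Dorne 2.087, Eskel 2.381, Farrow 4.040.
Rounding up gives 3, 4, 6, 3, 3, 5 = 24 seats, so the divisor must be adjusted.
With modified divisor 10100: modified quotas Arden 2.059, Brisco 3.124, Carrow 4.218, Dorne 1.708, Eskel 1.948, Farrow 3.306.
Rounding up: Arden 3, Brisco 4, Carrow 5, Dorne 2, Eskel 2, Farrow 4 (total 20).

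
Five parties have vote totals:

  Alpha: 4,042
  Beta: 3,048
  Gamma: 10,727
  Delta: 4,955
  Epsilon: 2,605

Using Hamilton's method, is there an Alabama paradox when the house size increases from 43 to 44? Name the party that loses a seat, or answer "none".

Epsilon

At 43 seats: Alpha 7, Beta 5, Gamma 18, Delta 8, Epsilon 5.
At 44 seats: Alpha 7, Beta 5, Gamma 19, Delta 9, Epsilon 4.
Epsilon drops from 5 to 4.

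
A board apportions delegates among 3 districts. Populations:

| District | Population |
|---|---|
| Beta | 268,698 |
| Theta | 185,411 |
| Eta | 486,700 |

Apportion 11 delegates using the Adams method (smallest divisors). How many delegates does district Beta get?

3

Standard divisor 940809/11 ≈ 85528.091; standard quotas: Beta 3.142, Theta 2.168, Eta 5.691.
Rounding up gives 4, 3, 6 = 13 seats, so the divisor must be adjusted.
With modified divisor 95000: modified quotas Beta 2.828, Theta 1.952, Eta 5.123.
Rounding up: Beta 3, Theta 2, Eta 6 (total 11).
Beta receives 3.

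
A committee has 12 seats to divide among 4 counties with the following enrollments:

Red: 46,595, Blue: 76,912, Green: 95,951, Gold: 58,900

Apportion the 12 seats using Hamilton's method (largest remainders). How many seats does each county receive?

Red 2; Blue 3; Green 4; Gold 3

Standard divisor: 278358 ÷ 12 ≈ 23196.5.
Standard quotas: Red 2.0087, Blue 3.3157, Green 4.1364, Gold 2.5392.
Lower quotas: Red 2, Blue 3, Green 4, Gold 2 (sum 11, leaving 1 seat).
Remainders in descending order: Gold 0.5392, Blue 0.3157, Green 0.1364, Red 0.0087.
The surplus seat goes to Gold.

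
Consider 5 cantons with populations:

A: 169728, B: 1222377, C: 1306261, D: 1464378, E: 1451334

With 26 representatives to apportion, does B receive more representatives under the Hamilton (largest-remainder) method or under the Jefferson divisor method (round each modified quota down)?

Jefferson

Hamilton: A 1, B 5, C 6, D 7, E 7.
Jefferson: A 0, B 6, C 6, D 7, E 7.
B gets 5 under Hamilton and 6 under Jefferson.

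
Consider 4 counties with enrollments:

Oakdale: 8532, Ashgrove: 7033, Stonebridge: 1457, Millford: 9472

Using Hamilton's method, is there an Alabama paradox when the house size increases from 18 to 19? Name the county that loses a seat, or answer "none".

none

At 18 seats: Oakdale 6, Ashgrove 5, Stonebridge 1, Millford 6.
At 19 seats: Oakdale 6, Ashgrove 5, Stonebridge 1, Millford 7.
No county's allocation decreased.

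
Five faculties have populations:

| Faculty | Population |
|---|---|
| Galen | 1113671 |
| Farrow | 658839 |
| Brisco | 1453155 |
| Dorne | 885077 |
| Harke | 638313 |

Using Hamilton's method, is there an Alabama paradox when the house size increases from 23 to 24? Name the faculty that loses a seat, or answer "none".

none

At 23 seats: Galen 6, Farrow 3, Brisco 7, Dorne 4, Harke 3.
At 24 seats: Galen 6, Farrow 3, Brisco 7, Dorne 5, Harke 3.
No faculty's allocation decreased.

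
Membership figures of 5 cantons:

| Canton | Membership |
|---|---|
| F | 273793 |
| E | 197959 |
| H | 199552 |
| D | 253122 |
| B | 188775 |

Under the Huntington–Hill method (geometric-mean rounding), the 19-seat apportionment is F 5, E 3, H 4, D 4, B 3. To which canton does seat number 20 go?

Priority for the next seat is population ÷ (√(s·(s+1))).
Priorities: F 49987.534, E 57145.841, H 44621.184, D 56599.800, B 54494.649.
Highest priority: E.

E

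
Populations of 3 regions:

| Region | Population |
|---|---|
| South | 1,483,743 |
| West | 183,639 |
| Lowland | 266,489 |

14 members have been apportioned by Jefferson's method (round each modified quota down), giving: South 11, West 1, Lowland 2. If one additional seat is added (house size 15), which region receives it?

Priority for the next seat is population ÷ (current seats + 1).
Priorities: South 123645.250, West 91819.500, Lowland 88829.667.
Highest priority: South.

South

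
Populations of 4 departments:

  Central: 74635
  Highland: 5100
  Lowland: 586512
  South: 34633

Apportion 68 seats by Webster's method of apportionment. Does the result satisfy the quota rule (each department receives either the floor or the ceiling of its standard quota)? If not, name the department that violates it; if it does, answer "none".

Standard quotas: Central 7.241, Highland 0.495, Lowland 56.904, South 3.360.
Webster allocation: Central 7, Highland 0, Lowland 58, South 3.
Lowland has quota 56.904 (lower 56, upper 57) but receives 58 — outside the quota interval.

Lowland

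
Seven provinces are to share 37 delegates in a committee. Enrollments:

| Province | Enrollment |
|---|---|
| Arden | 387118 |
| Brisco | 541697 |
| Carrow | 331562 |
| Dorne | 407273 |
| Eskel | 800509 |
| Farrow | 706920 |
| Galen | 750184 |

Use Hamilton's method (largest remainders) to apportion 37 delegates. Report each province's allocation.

Total 3925263; standard divisor 3925263/37 ≈ 106088.189.
Standard quotas: Arden 3.6490, Brisco 5.1061, Carrow 3.1253, Dorne 3.8390, Eskel 7.5457, Farrow 6.6635, Galen 7.0713.
Lower quotas: Arden 3, Brisco 5, Carrow 3, Dorne 3, Eskel 7, Farrow 6, Galen 7 (sum 34, leaving 3 seats).
Remainders in descending order: Dorne 0.8390, Farrow 0.6635, Arden 0.6490, Eskel 0.5457, Carrow 0.1253, Brisco 0.1061, Galen 0.0713.
The surplus seats go to Dorne, Farrow, Arden.

Arden 4, Brisco 5, Carrow 3, Dorne 4, Eskel 7, Farrow 7, Galen 7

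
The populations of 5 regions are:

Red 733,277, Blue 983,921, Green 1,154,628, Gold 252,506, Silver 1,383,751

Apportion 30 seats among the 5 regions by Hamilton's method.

Red: 5, Blue: 6, Green: 8, Gold: 2, Silver: 9

Total 4508083; standard divisor 4508083/30 ≈ 150269.433.
Standard quotas: Red 4.8797, Blue 6.5477, Green 7.6837, Gold 1.6804, Silver 9.2085.
Lower quotas: Red 4, Blue 6, Green 7, Gold 1, Silver 9 (sum 27, leaving 3 seats).
Remainders in descending order: Red 0.8797, Green 0.6837, Gold 0.6804, Blue 0.5477, Silver 0.2085.
Largest remainders: Red, Green, Gold receive the extra seats.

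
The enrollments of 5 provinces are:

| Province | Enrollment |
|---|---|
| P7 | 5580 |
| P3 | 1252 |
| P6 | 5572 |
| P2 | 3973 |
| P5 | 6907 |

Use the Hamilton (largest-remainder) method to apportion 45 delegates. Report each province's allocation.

P7 11, P3 2, P6 11, P2 8, P5 13

Standard divisor: 23284 ÷ 45 ≈ 517.422.
Standard quotas: P7 10.7842, P3 2.4197, P6 10.7688, P2 7.6784, P5 13.3489.
Lower quotas: P7 10, P3 2, P6 10, P2 7, P5 13 (sum 42, leaving 3 seats).
Remainders in descending order: P7 0.7842, P6 0.7688, P2 0.6784, P3 0.4197, P5 0.3489.
Largest remainders: P7, P6, P2 receive the extra seats.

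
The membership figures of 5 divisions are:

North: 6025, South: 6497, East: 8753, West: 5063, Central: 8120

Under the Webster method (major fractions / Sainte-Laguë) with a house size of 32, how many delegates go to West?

5

Standard divisor 34458/32 ≈ 1076.812; standard quotas: North 5.595, South 6.034, East 8.129, West 4.702, Central 7.541.
Rounding to the nearest integer gives 6, 6, 8, 5, 8 = 33 seats, so the divisor must be adjusted.
With modified divisor 1090: modified quotas North 5.528, South 5.961, East 8.030, West 4.645, Central 7.450.
Rounding to the nearest integer: North 6, South 6, East 8, West 5, Central 7 (total 32).
West receives 5.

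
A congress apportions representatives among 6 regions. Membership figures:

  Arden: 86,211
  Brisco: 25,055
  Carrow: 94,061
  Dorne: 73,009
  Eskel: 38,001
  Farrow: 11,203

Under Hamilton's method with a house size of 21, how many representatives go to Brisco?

Standard divisor: 327540 ÷ 21 ≈ 15597.143.
Standard quotas: Arden 5.5274, Brisco 1.6064, Carrow 6.0307, Dorne 4.6809, Eskel 2.4364, Farrow 0.7183.
Lower quotas: Arden 5, Brisco 1, Carrow 6, Dorne 4, Eskel 2, Farrow 0 (sum 18, leaving 3 seats).
Remainders in descending order: Farrow 0.7183, Dorne 0.6809, Brisco 0.6064, Arden 0.5274, Eskel 0.4364, Carrow 0.0307.
Largest remainders: Farrow, Dorne, Brisco receive the extra seats.
Brisco receives 2.

2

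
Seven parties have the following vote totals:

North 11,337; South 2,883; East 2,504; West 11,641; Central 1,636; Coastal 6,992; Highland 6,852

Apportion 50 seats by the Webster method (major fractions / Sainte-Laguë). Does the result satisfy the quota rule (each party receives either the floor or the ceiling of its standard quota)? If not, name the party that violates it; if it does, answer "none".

none

Standard quotas: North 12.928, South 3.288, East 2.856, West 13.275, Central 1.866, Coastal 7.974, Highland 7.814.
Webster allocation: North 13, South 3, East 3, West 13, Central 2, Coastal 8, Highland 8.
Every allocation lies between the lower and upper quota.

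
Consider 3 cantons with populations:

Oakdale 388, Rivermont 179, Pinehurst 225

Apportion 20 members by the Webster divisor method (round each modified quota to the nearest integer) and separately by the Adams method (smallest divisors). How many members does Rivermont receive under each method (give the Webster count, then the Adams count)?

4 and 5

Webster: Oakdale 10, Rivermont 4, Pinehurst 6.
Adams: Oakdale 9, Rivermont 5, Pinehurst 6.
Rivermont gets 4 under Webster and 5 under Adams.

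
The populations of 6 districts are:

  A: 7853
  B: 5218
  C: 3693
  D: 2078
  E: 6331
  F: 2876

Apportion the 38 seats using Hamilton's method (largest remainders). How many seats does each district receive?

A 11, B 7, C 5, D 3, E 8, F 4

Standard divisor: 28049 ÷ 38 ≈ 738.132.
Standard quotas: A 10.6390, B 7.0692, C 5.0032, D 2.8152, E 8.5771, F 3.8963.
Lower quotas: A 10, B 7, C 5, D 2, E 8, F 3 (sum 35, leaving 3 seats).
Remainders in descending order: F 0.8963, D 0.8152, A 0.6390, E 0.5771, B 0.0692, C 0.0032.
Largest remainders: F, D, A receive the extra seats.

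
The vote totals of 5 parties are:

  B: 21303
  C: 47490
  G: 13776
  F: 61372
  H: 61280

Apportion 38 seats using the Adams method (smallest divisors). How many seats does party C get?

Standard divisor 205221/38 ≈ 5400.553; standard quotas: B 3.945, C 8.794, G 2.551, F 11.364, H 11.347.
Rounding up gives 4, 9, 3, 12, 12 = 40 seats, so the divisor must be adjusted.
With modified divisor 5800: modified quotas B 3.673, C 8.188, G 2.375, F 10.581, H 10.566.
Rounding up: B 4, C 9, G 3, F 11, H 11 (total 38).
C receives 9.

9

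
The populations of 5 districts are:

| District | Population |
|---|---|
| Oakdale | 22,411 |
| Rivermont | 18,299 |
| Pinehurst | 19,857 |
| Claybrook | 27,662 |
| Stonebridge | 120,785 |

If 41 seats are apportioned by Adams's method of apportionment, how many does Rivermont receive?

Standard divisor 209014/41 ≈ 5097.902; standard quotas: Oakdale 4.396, Rivermont 3.590, Pinehurst 3.895, Claybrook 5.426, Stonebridge 23.693.
Rounding up gives 5, 4, 4, 6, 24 = 43 seats, so the divisor must be adjusted.
With modified divisor 5500: modified quotas Oakdale 4.075, Rivermont 3.327, Pinehurst 3.610, Claybrook 5.029, Stonebridge 21.961.
Rounding up: Oakdale 5, Rivermont 4, Pinehurst 4, Claybrook 6, Stonebridge 22 (total 41).
Rivermont receives 4.

4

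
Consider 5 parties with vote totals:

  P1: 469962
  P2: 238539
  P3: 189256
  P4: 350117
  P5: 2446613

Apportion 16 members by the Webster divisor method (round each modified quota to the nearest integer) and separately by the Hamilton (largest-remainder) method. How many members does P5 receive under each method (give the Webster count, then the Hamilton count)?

10 and 11

Webster: P1 2, P2 1, P3 1, P4 2, P5 10.
Hamilton: P1 2, P2 1, P3 1, P4 1, P5 11.
P5 gets 10 under Webster and 11 under Hamilton.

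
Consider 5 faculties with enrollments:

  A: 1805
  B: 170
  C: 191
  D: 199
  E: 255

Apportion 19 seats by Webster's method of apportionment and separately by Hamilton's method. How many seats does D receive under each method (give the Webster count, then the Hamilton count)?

1 and 2

Webster: A 14, B 1, C 1, D 1, E 2.
Hamilton: A 13, B 1, C 1, D 2, E 2.
D gets 1 under Webster and 2 under Hamilton.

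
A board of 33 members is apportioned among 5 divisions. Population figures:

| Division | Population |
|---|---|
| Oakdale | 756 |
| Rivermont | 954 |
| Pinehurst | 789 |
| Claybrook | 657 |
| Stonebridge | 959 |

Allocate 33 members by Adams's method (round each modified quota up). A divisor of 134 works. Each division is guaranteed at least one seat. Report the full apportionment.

With modified divisor 134: modified quotas Oakdale 5.642, Rivermont 7.119, Pinehurst 5.888, Claybrook 4.903, Stonebridge 7.157.
Rounding up: Oakdale 6, Rivermont 8, Pinehurst 6, Claybrook 5, Stonebridge 8 (total 33).

Oakdale 6, Rivermont 8, Pinehurst 6, Claybrook 5, Stonebridge 8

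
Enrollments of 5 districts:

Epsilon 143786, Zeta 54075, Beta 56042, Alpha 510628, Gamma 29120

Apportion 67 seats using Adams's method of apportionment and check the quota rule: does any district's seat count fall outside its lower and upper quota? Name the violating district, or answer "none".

Alpha

Standard quotas: Epsilon 12.138, Zeta 4.565, Beta 4.731, Alpha 43.107, Gamma 2.458.
Adams allocation: Epsilon 12, Zeta 5, Beta 5, Alpha 42, Gamma 3.
Alpha has quota 43.107 (lower 43, upper 44) but receives 42 — outside the quota interval.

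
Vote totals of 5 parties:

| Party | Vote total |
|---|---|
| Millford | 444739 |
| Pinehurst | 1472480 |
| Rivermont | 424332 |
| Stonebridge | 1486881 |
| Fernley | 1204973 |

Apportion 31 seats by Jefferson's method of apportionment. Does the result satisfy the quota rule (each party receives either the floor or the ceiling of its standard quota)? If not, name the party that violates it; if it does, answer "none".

none

Standard quotas: Millford 2.739, Pinehurst 9.069, Rivermont 2.613, Stonebridge 9.157, Fernley 7.421.
Jefferson allocation: Millford 2, Pinehurst 9, Rivermont 2, Stonebridge 10, Fernley 8.
Every allocation lies between the lower and upper quota.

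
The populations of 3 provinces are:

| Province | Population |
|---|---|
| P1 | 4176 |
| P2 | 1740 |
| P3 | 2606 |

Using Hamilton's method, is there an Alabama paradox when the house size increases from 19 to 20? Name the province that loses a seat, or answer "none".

none

At 19 seats: P1 9, P2 4, P3 6.
At 20 seats: P1 10, P2 4, P3 6.
No province's allocation decreased.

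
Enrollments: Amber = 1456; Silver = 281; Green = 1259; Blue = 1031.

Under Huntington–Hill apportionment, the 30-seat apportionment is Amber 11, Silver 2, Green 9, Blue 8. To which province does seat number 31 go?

Green

Priority for the next seat is population ÷ (√(s·(s+1))).
Priorities: Amber 126.729, Silver 114.718, Green 132.710, Blue 121.505.
Highest priority: Green.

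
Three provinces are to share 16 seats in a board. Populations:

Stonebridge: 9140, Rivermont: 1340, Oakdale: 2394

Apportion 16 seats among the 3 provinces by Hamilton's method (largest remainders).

Total 12874; standard divisor 12874/16 ≈ 804.625.
Standard quotas: Stonebridge 11.3593, Rivermont 1.6654, Oakdale 2.9753.
Lower quotas: Stonebridge 11, Rivermont 1, Oakdale 2 (sum 14, leaving 2 seats).
Remainders in descending order: Oakdale 0.9753, Rivermont 0.6654, Stonebridge 0.3593.
The surplus seats go to Oakdale, Rivermont.

Stonebridge: 11, Rivermont: 2, Oakdale: 3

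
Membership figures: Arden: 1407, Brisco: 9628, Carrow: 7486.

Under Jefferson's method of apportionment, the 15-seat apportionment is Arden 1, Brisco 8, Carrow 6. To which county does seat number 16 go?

Brisco

Priority for the next seat is population ÷ (current seats + 1).
Priorities: Arden 703.500, Brisco 1069.778, Carrow 1069.429.
Highest priority: Brisco.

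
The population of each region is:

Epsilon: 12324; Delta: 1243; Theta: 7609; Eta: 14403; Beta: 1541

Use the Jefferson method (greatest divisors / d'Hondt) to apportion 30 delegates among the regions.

Epsilon: 10, Delta: 1, Theta: 6, Eta: 12, Beta: 1

Standard divisor 37120/30 ≈ 1237.333; standard quotas: Epsilon 9.960, Delta 1.005, Theta 6.150, Eta 11.640, Beta 1.245.
Rounding down gives 9, 1, 6, 11, 1 = 28 seats, so the divisor must be adjusted.
With modified divisor 1160: modified quotas Epsilon 10.624, Delta 1.072, Theta 6.559, Eta 12.416, Beta 1.328.
Rounding down: Epsilon 10, Delta 1, Theta 6, Eta 12, Beta 1 (total 30).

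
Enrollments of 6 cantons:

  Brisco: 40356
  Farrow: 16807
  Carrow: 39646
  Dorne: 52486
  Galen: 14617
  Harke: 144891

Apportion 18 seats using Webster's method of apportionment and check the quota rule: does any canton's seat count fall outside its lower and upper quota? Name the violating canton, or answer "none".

Standard quotas: Brisco 2.352, Farrow 0.980, Carrow 2.311, Dorne 3.059, Galen 0.852, Harke 8.446.
Webster allocation: Brisco 2, Farrow 1, Carrow 2, Dorne 3, Galen 1, Harke 9.
Every allocation lies between the lower and upper quota.

none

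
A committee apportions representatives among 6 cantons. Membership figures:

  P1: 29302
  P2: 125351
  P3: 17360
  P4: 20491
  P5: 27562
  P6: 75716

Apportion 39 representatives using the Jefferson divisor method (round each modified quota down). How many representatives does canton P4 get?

Standard divisor 295782/39 ≈ 7584.154; standard quotas: P1 3.864, P2 16.528, P3 2.289, P4 2.702, P5 3.634, P6 9.983.
Rounding down gives 3, 16, 2, 2, 3, 9 = 35 seats, so the divisor must be adjusted.
With modified divisor 6930: modified quotas P1 4.228, P2 18.088, P3 2.505, P4 2.957, P5 3.977, P6 10.926.
Rounding down: P1 4, P2 18, P3 2, P4 2, P5 3, P6 10 (total 39).
P4 receives 2.

2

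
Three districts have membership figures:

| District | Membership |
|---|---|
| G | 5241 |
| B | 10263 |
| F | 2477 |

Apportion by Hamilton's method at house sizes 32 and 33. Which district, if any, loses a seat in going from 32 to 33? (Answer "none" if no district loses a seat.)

F

At 32 seats: G 9, B 18, F 5.
At 33 seats: G 10, B 19, F 4.
F drops from 5 to 4.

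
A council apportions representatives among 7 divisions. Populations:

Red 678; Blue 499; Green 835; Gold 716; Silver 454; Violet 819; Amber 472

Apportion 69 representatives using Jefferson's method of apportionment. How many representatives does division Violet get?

Standard divisor 4473/69 ≈ 64.826; standard quotas: Red 10.459, Blue 7.698, Green 12.881, Gold 11.045, Silver 7.003, Violet 12.634, Amber 7.281.
Rounding down gives 10, 7, 12, 11, 7, 12, 7 = 66 seats, so the divisor must be adjusted.
With modified divisor 62: modified quotas Red 10.935, Blue 8.048, Green 13.468, Gold 11.548, Silver 7.323, Violet 13.210, Amber 7.613.
Rounding down: Red 10, Blue 8, Green 13, Gold 11, Silver 7, Violet 13, Amber 7 (total 69).
Violet receives 13.

13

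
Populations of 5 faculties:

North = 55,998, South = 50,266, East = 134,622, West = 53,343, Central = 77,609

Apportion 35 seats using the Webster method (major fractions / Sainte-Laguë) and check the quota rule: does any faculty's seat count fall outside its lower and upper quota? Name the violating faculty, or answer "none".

none

Standard quotas: North 5.271, South 4.731, East 12.672, West 5.021, Central 7.305.
Webster allocation: North 5, South 5, East 13, West 5, Central 7.
Every allocation lies between the lower and upper quota.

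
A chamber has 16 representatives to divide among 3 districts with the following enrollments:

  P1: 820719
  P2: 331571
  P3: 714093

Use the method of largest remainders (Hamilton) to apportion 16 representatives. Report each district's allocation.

The standard divisor is 1866383/16 ≈ 116648.938.
Standard quotas: P1 7.0358, P2 2.8425, P3 6.1217.
Lower quotas: P1 7, P2 2, P3 6 (sum 15, leaving 1 seat).
Remainders in descending order: P2 0.8425, P3 0.1217, P1 0.0358.
Largest remainder: P2 receives the extra seat.

P1 7, P2 3, P3 6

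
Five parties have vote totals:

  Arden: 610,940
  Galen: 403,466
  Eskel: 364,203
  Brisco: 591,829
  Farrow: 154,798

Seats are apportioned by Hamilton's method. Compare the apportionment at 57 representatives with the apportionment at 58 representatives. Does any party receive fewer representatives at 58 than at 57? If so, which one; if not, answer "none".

none

At 57 seats: Arden 16, Galen 11, Eskel 10, Brisco 16, Farrow 4.
At 58 seats: Arden 17, Galen 11, Eskel 10, Brisco 16, Farrow 4.
No party's allocation decreased.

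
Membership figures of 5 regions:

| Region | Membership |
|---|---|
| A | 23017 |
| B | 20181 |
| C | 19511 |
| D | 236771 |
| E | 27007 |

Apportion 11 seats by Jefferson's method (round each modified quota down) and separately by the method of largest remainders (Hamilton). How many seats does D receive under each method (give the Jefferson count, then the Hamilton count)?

10 and 8

Jefferson: A 0, B 0, C 0, D 10, E 1.
Hamilton: A 1, B 1, C 0, D 8, E 1.
D gets 10 under Jefferson and 8 under Hamilton.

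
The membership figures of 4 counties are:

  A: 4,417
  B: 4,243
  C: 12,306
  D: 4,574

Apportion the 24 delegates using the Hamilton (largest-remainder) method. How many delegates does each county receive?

Total 25540; standard divisor 25540/24 ≈ 1064.167.
Standard quotas: A 4.1507, B 3.9872, C 11.5640, D 4.2982.
Lower quotas: A 4, B 3, C 11, D 4 (sum 22, leaving 2 seats).
Remainders in descending order: B 0.9872, C 0.5640, D 0.2982, A 0.1507.
The surplus seats go to B, C.

A: 4, B: 4, C: 12, D: 4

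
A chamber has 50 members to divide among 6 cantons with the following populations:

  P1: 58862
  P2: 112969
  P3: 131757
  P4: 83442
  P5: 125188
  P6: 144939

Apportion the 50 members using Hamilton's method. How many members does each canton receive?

Standard divisor: 657157 ÷ 50 ≈ 13143.14.
Standard quotas: P1 4.4785, P2 8.5953, P3 10.0248, P4 6.3487, P5 9.5250, P6 11.0277.
Lower quotas: P1 4, P2 8, P3 10, P4 6, P5 9, P6 11 (sum 48, leaving 2 seats).
Remainders in descending order: P2 0.5953, P5 0.5250, P1 0.4785, P4 0.3487, P6 0.0277, P3 0.0248.
The surplus seats go to P2, P5.

P1: 4, P2: 9, P3: 10, P4: 6, P5: 10, P6: 11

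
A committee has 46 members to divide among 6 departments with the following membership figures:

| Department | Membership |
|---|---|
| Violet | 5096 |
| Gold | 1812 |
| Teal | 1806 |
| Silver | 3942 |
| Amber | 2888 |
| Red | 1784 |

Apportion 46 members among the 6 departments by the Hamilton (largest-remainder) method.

The standard divisor is 17328/46 ≈ 376.696.
Standard quotas: Violet 13.5282, Gold 4.8102, Teal 4.7943, Silver 10.4647, Amber 7.6667, Red 4.7359.
Lower quotas: Violet 13, Gold 4, Teal 4, Silver 10, Amber 7, Red 4 (sum 42, leaving 4 seats).
Remainders in descending order: Gold 0.8102, Teal 0.7943, Red 0.7359, Amber 0.6667, Violet 0.5282, Silver 0.4647.
Largest remainders: Gold, Teal, Red, Amber receive the extra seats.

Violet 13, Gold 5, Teal 5, Silver 10, Amber 8, Red 5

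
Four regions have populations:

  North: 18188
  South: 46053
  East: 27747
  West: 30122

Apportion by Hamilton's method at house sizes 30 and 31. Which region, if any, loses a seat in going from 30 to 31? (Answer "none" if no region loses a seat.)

North

At 30 seats: North 5, South 11, East 7, West 7.
At 31 seats: North 4, South 12, East 7, West 8.
North drops from 5 to 4.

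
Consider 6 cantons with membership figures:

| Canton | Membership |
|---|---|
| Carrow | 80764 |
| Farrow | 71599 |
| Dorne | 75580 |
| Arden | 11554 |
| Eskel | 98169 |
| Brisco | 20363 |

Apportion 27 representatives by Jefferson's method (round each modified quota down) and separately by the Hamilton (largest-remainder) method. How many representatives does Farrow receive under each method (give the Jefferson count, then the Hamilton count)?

Jefferson: Carrow 6, Farrow 6, Dorne 6, Arden 0, Eskel 8, Brisco 1.
Hamilton: Carrow 6, Farrow 5, Dorne 6, Arden 1, Eskel 7, Brisco 2.
Farrow gets 6 under Jefferson and 5 under Hamilton.

6 and 5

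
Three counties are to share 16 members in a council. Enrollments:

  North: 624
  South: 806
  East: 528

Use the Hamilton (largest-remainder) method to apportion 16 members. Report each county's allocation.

The standard divisor is 1958/16 ≈ 122.375.
Standard quotas: North 5.099, South 6.586, East 4.315.
Lower quotas: North 5, South 6, East 4 (sum 15, leaving 1 seat).
Remainders in descending order: South 0.586, East 0.315, North 0.099.
The surplus seat goes to South.

North=5; South=7; East=4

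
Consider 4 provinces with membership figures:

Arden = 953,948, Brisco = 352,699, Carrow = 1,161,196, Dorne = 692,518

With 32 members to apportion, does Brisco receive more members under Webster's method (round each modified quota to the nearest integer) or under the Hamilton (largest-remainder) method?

Webster

Webster: Arden 9, Brisco 4, Carrow 12, Dorne 7.
Hamilton: Arden 10, Brisco 3, Carrow 12, Dorne 7.
Brisco gets 4 under Webster and 3 under Hamilton.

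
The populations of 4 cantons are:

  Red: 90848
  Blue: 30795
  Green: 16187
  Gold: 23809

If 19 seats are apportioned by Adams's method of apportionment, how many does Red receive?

Standard divisor 161639/19 ≈ 8507.316; standard quotas: Red 10.679, Blue 3.620, Green 1.903, Gold 2.799.
Rounding up gives 11, 4, 2, 3 = 20 seats, so the divisor must be adjusted.
With modified divisor 9600: modified quotas Red 9.463, Blue 3.208, Green 1.686, Gold 2.480.
Rounding up: Red 10, Blue 4, Green 2, Gold 3 (total 19).
Red receives 10.

10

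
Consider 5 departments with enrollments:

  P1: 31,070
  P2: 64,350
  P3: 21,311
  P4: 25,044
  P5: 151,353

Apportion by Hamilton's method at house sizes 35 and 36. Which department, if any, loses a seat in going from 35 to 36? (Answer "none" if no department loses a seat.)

none

At 35 seats: P1 4, P2 8, P3 2, P4 3, P5 18.
At 36 seats: P1 4, P2 8, P3 3, P4 3, P5 18.
No department's allocation decreased.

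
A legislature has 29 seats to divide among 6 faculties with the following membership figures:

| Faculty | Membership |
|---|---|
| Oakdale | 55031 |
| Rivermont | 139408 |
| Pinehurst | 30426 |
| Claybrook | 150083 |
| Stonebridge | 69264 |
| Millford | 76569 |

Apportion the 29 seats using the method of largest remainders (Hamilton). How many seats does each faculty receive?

Standard divisor: 520781 ÷ 29 ≈ 17957.966.
Standard quotas: Oakdale 3.0644, Rivermont 7.7630, Pinehurst 1.6943, Claybrook 8.3575, Stonebridge 3.8570, Millford 4.2638.
Lower quotas: Oakdale 3, Rivermont 7, Pinehurst 1, Claybrook 8, Stonebridge 3, Millford 4 (sum 26, leaving 3 seats).
Remainders in descending order: Stonebridge 0.8570, Rivermont 0.7630, Pinehurst 0.6943, Claybrook 0.3575, Millford 0.2638, Oakdale 0.0644.
Largest remainders: Stonebridge, Rivermont, Pinehurst receive the extra seats.

Oakdale=3; Rivermont=8; Pinehurst=2; Claybrook=8; Stonebridge=4; Millford=4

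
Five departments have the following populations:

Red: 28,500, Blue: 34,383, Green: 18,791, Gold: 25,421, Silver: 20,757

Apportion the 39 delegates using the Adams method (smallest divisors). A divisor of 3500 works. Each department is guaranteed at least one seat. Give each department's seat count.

With modified divisor 3500: modified quotas Red 8.143, Blue 9.824, Green 5.369, Gold 7.263, Silver 5.931.
Rounding up: Red 9, Blue 10, Green 6, Gold 8, Silver 6 (total 39).

Red 9, Blue 10, Green 6, Gold 8, Silver 6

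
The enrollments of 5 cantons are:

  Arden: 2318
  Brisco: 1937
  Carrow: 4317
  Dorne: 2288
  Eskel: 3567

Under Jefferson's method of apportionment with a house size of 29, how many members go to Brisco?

Standard divisor 14427/29 ≈ 497.483; standard quotas: Arden 4.659, Brisco 3.894, Carrow 8.678, Dorne 4.599, Eskel 7.170.
Rounding down gives 4, 3, 8, 4, 7 = 26 seats, so the divisor must be adjusted.
With modified divisor 460: modified quotas Arden 5.039, Brisco 4.211, Carrow 9.385, Dorne 4.974, Eskel 7.754.
Rounding down: Arden 5, Brisco 4, Carrow 9, Dorne 4, Eskel 7 (total 29).
Brisco receives 4.

4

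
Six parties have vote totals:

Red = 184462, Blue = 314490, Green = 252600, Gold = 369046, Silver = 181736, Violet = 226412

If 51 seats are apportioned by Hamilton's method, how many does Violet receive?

Standard divisor: 1528746 ÷ 51 ≈ 29975.412.
Standard quotas: Red 6.1538, Blue 10.4916, Green 8.4269, Gold 12.3116, Silver 6.0628, Violet 7.5533.
Lower quotas: Red 6, Blue 10, Green 8, Gold 12, Silver 6, Violet 7 (sum 49, leaving 2 seats).
Remainders in descending order: Violet 0.5533, Blue 0.4916, Green 0.4269, Gold 0.3116, Red 0.1538, Silver 0.0628.
Largest remainders: Violet, Blue receive the extra seats.
Violet receives 8.

8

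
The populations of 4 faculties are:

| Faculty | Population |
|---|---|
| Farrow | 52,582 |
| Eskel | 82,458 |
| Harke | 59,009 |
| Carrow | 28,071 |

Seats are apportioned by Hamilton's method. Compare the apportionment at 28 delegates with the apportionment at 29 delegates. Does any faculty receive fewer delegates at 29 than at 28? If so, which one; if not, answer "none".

Carrow

At 28 seats: Farrow 7, Eskel 10, Harke 7, Carrow 4.
At 29 seats: Farrow 7, Eskel 11, Harke 8, Carrow 3.
Carrow drops from 4 to 3.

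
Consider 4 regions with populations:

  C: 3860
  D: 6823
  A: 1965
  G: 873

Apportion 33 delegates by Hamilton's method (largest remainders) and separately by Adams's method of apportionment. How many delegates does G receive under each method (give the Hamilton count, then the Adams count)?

2 and 3

Hamilton: C 9, D 17, A 5, G 2.
Adams: C 9, D 16, A 5, G 3.
G gets 2 under Hamilton and 3 under Adams.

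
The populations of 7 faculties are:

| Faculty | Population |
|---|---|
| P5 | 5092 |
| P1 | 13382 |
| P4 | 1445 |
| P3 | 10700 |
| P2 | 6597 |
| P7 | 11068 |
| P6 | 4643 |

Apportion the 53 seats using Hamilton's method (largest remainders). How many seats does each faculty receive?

P5=5, P1=13, P4=1, P3=11, P2=7, P7=11, P6=5

Standard divisor: 52927 ÷ 53 ≈ 998.623.
Standard quotas: P5 5.0990, P1 13.4005, P4 1.4470, P3 10.7148, P2 6.6061, P7 11.0833, P6 4.6494.
Lower quotas: P5 5, P1 13, P4 1, P3 10, P2 6, P7 11, P6 4 (sum 50, leaving 3 seats).
Remainders in descending order: P3 0.7148, P6 0.6494, P2 0.6061, P4 0.4470, P1 0.4005, P5 0.0990, P7 0.0833.
Largest remainders: P3, P6, P2 receive the extra seats.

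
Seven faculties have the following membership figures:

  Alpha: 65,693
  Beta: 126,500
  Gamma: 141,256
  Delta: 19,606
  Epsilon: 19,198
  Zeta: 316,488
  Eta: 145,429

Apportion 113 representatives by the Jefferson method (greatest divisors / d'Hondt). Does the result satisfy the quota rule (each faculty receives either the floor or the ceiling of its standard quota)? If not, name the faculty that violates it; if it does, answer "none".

Standard quotas: Alpha 8.899, Beta 17.136, Gamma 19.135, Delta 2.656, Epsilon 2.601, Zeta 42.873, Eta 19.700.
Jefferson allocation: Alpha 9, Beta 17, Gamma 19, Delta 2, Epsilon 2, Zeta 44, Eta 20.
Zeta has quota 42.873 (lower 42, upper 43) but receives 44 — outside the quota interval.

Zeta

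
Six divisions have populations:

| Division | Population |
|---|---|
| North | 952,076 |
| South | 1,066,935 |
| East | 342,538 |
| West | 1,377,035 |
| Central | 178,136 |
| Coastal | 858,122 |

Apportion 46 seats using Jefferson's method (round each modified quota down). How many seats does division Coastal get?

8

Standard divisor 4774842/46 ≈ 103800.913; standard quotas: North 9.172, South 10.279, East 3.300, West 13.266, Central 1.716, Coastal 8.267.
Rounding down gives 9, 10, 3, 13, 1, 8 = 44 seats, so the divisor must be adjusted.
With modified divisor 96200: modified quotas North 9.897, South 11.091, East 3.561, West 14.314, Central 1.852, Coastal 8.920.
Rounding down: North 9, South 11, East 3, West 14, Central 1, Coastal 8 (total 46).
Coastal receives 8.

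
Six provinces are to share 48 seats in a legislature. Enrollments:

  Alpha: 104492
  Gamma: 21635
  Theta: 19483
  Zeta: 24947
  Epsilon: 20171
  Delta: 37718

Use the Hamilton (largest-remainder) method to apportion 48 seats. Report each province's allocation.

Alpha=22; Gamma=5; Theta=4; Zeta=5; Epsilon=4; Delta=8

Standard divisor: 228446 ÷ 48 ≈ 4759.292.
Standard quotas: Alpha 21.9554, Gamma 4.5458, Theta 4.0937, Zeta 5.2417, Epsilon 4.2382, Delta 7.9251.
Lower quotas: Alpha 21, Gamma 4, Theta 4, Zeta 5, Epsilon 4, Delta 7 (sum 45, leaving 3 seats).
Remainders in descending order: Alpha 0.9554, Delta 0.9251, Gamma 0.5458, Zeta 0.2417, Epsilon 0.2382, Theta 0.0937.
Largest remainders: Alpha, Delta, Gamma receive the extra seats.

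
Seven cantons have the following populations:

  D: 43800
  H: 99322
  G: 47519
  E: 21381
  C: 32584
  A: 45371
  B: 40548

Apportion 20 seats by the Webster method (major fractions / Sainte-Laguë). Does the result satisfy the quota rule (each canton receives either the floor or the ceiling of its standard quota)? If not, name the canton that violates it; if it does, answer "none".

Standard quotas: D 2.650, H 6.010, G 2.875, E 1.294, C 1.972, A 2.745, B 2.454.
Webster allocation: D 3, H 6, G 3, E 1, C 2, A 3, B 2.
Every allocation lies between the lower and upper quota.

none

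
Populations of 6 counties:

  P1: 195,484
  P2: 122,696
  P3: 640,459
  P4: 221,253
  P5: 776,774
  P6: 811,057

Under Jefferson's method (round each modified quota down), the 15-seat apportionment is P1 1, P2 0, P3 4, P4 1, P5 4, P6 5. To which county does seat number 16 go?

P5

Priority for the next seat is population ÷ (current seats + 1).
Priorities: P1 97742.000, P2 122696.000, P3 128091.800, P4 110626.500, P5 155354.800, P6 135176.167.
Highest priority: P5.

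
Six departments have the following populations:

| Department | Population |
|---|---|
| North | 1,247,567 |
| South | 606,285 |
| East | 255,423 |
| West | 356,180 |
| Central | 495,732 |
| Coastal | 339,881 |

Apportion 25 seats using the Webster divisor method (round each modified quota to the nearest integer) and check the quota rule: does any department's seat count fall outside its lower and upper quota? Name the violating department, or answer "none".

Standard quotas: North 9.448, South 4.592, East 1.934, West 2.697, Central 3.754, Coastal 2.574.
Webster allocation: North 9, South 4, East 2, West 3, Central 4, Coastal 3.
Every allocation lies between the lower and upper quota.

none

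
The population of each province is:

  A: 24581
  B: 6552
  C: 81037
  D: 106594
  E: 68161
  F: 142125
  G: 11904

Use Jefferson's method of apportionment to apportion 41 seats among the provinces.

A 2; B 0; C 8; D 10; E 6; F 14; G 1

Standard divisor 440954/41 ≈ 10754.976; standard quotas: A 2.286, B 0.609, C 7.535, D 9.911, E 6.338, F 13.215, G 1.107.
Rounding down gives 2, 0, 7, 9, 6, 13, 1 = 38 seats, so the divisor must be adjusted.
With modified divisor 9900: modified quotas A 2.483, B 0.662, C 8.186, D 10.767, E 6.885, F 14.356, G 1.202.
Rounding down: A 2, B 0, C 8, D 10, E 6, F 14, G 1 (total 41).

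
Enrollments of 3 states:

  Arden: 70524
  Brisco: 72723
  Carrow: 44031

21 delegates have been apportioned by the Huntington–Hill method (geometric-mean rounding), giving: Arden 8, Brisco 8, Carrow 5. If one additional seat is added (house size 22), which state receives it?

Priority for the next seat is population ÷ (√(s·(s+1))).
Priorities: Arden 8311.333, Brisco 8570.488, Carrow 8038.924.
Highest priority: Brisco.

Brisco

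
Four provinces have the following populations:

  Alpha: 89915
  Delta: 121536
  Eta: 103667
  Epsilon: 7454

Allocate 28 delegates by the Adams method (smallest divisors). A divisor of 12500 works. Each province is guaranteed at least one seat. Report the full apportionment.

Alpha 8; Delta 10; Eta 9; Epsilon 1

With modified divisor 12500: modified quotas Alpha 7.193, Delta 9.723, Eta 8.293, Epsilon 0.596.
Rounding up: Alpha 8, Delta 10, Eta 9, Epsilon 1 (total 28).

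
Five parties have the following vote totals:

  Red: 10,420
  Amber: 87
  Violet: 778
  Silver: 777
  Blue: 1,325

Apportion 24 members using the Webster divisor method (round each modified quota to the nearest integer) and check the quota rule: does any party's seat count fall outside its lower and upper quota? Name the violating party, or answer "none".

Red

Standard quotas: Red 18.681, Amber 0.156, Violet 1.395, Silver 1.393, Blue 2.375.
Webster allocation: Red 20, Amber 0, Violet 1, Silver 1, Blue 2.
Red has quota 18.681 (lower 18, upper 19) but receives 20 — outside the quota interval.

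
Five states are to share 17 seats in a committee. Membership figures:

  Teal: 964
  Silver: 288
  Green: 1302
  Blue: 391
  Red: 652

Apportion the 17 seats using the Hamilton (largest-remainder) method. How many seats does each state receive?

Teal 5, Silver 1, Green 6, Blue 2, Red 3

Total 3597; standard divisor 3597/17 ≈ 211.588.
Standard quotas: Teal 4.556, Silver 1.361, Green 6.153, Blue 1.848, Red 3.081.
Lower quotas: Teal 4, Silver 1, Green 6, Blue 1, Red 3 (sum 15, leaving 2 seats).
Remainders in descending order: Blue 0.848, Teal 0.556, Silver 0.361, Green 0.153, Red 0.081.
The surplus seats go to Blue, Teal.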